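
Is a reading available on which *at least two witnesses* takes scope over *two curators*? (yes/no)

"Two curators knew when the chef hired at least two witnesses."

The DP *at least two witnesses* is contained in the embedded question *when the chef hired at least two witnesses*.
Embedded questions are wh-islands: a quantifier inside an indirect question cannot QR into the matrix clause.
Hence only narrow scope for *at least two witnesses* (under *two curators*) survives.

No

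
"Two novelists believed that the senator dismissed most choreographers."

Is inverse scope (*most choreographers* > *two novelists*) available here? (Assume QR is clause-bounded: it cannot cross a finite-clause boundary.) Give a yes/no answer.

The DP *most choreographers* is contained in the finite complement clause *that the senator dismissed most choreographers*.
Under clause-bounded QR, a quantifier in an embedded finite clause cannot raise into the matrix clause.
There is no licit LF on which *most choreographers* c-commands *two novelists*.

No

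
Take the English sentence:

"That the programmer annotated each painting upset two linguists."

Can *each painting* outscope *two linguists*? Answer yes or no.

No

*each painting* occurs within the sentential subject *that the programmer annotated each painting*.
Sentential subjects are islands: a quantifier inside the subject clause cannot raise over the matrix predicate.
The ordering *each painting* > *two linguists* is therefore underivable.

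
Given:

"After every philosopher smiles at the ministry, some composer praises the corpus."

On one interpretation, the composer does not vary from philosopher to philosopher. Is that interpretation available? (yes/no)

Yes

The paraphrase describes the scope ordering *some composer* > *every philosopher*.
*some composer* is a matrix-clause argument and can take scope within the matrix clause over the constituent containing *every philosopher*, so *some composer* > *every philosopher* needs no island-crossing movement and is available.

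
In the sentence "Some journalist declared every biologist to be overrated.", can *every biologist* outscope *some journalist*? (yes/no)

Yes

This is an ECM construction: *every biologist* is the infinitival subject, Case-marked by the matrix verb, and the infinitive is transparent for QR.
No island intervenes, so both surface and inverse scope are derivable.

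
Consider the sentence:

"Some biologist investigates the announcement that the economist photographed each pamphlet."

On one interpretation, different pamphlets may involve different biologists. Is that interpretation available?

No

This is the *each pamphlet* > *some biologist* reading.
*each pamphlet* occurs within the complex NP *the announcement that the economist photographed each pamphlet*.
Since the clause is the complement of a nominal head, the CNPC blocks scope extraction.
So *each pamphlet* cannot raise to a position above *some biologist*.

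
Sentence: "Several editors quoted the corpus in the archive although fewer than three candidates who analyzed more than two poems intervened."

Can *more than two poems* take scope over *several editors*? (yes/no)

No

*more than two poems* sits inside the relative clause *who analyzed more than two poems*, which is itself inside the adjunct *although fewer than three candidates who analyzed more than two poems intervened*.
Two island boundaries intervene — the relative clause and the adjunct. Either alone would block QR.
There is no licit LF on which *more than two poems* c-commands *several editors*.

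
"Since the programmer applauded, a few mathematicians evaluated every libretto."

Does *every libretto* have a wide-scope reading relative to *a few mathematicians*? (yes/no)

Yes

The adjunct clause does not contain *every libretto*, which is the matrix object.
QR within a single clause is free, so the lower quantifier may take scope over the higher one.
Both orderings are possible: *a few mathematicians* > *every libretto* and *every libretto* > *a few mathematicians*.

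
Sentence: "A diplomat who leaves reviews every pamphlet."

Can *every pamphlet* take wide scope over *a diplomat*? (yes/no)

Although the sentence contains a relative clause (*who leaves*), *every pamphlet* is outside it, in the matrix VP.
Clause-internal QR can adjoin the lower DP above the subject, yielding the inverse reading.
Both orderings are possible: *a diplomat* > *every pamphlet* and *every pamphlet* > *a diplomat*.

Yes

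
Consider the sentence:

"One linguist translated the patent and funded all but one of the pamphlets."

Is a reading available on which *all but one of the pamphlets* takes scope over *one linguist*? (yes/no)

The target quantifier *all but one of the pamphlets* is part of one conjunct of the coordinate structure (*funded all but one of the pamphlets*).
The Coordinate Structure Constraint blocks movement (including QR) out of a single conjunct.
So *all but one of the pamphlets* cannot raise high enough to outscope *one linguist*; only the surface ordering *one linguist* > *all but one of the pamphlets* is available.

No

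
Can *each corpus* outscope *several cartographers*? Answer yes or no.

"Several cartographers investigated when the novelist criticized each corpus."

No

The DP *each corpus* is contained in the embedded question *when the novelist criticized each corpus*.
Embedded questions are wh-islands: a quantifier inside an indirect question cannot QR into the matrix clause.
*each corpus* is confined to the island and cannot take scope over *several cartographers*.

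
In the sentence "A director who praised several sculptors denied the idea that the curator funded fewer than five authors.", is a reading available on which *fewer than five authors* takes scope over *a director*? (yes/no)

No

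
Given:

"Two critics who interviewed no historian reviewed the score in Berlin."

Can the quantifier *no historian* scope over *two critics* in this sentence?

Structurally, *no historian* is inside the relative clause *who interviewed no historian*.
QR out of a relative clause is ruled out by the relative-clause island constraint.
So the wide-scope reading for *no historian* is blocked.

No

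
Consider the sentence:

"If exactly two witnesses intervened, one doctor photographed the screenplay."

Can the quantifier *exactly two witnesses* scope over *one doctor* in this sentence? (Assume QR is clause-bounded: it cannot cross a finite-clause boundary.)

The DP *exactly two witnesses* is contained in the adjunct clause *if exactly two witnesses intervened*.
Scope out of an adjunct clause is unavailable: QR respects the adjunct-island constraint.
The ordering *exactly two witnesses* > *one doctor* is therefore underivable.

No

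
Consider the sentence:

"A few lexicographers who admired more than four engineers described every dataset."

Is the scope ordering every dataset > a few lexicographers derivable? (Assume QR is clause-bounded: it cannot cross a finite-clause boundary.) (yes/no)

The RC *who admired more than four engineers* is an island, but *every dataset* is not inside it — it is the matrix object, a clausemate of *a few lexicographers*.
No island intervenes, so both surface and inverse scope are derivable.

Yes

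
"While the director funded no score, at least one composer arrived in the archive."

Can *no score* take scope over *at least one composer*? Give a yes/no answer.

The target quantifier *no score* is part of the adjunct clause *while the director funded no score*.
Adverbial clauses are not L-marked, so they are barriers for QR — the quantifier cannot escape the adjunct.
So *no score* cannot raise to a position above *at least one composer*.

No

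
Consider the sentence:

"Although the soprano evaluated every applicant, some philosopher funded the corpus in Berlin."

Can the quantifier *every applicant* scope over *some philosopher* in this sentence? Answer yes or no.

*every applicant* sits inside the adjunct clause *although the soprano evaluated every applicant*.
Since the clause is an adjunct (not a complement), the Adjunct Condition blocks QR across its edge.
*every applicant* > *some philosopher* would require crossing that boundary, which is illicit.

No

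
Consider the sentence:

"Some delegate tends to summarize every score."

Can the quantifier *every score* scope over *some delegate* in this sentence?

Yes

Raising constructions are monoclausal for scope purposes; *every score* is not separated from *some delegate* by any island.
Clause-internal QR can adjoin the lower DP above the subject, yielding the inverse reading.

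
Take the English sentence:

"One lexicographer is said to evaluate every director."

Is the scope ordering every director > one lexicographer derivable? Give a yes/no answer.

Infinitival complements of raising predicates do not block QR; *every director* and *one lexicographer* are effectively clausemates.
Clause-internal QR can adjoin the lower DP above the subject, yielding the inverse reading.
The sentence is scopally ambiguous between *one lexicographer* > *every director* and *every director* > *one lexicographer*.

Yes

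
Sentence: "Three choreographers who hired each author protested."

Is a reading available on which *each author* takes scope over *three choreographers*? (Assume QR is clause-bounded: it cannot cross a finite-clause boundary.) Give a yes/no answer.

*each author* occurs within the relative clause *who hired each author*.
QR out of a relative clause is ruled out by the relative-clause island constraint.
*each author* is confined to the island and cannot take scope over *three choreographers*.

No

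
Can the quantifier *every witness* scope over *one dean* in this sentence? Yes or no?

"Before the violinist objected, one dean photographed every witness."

Yes

Although there is an adjunct clause, *every witness* is in the main clause, not inside the adjunct.
QR within a single clause is free, so the lower quantifier may take scope over the higher one.
Both orderings are possible: *one dean* > *every witness* and *every witness* > *one dean*.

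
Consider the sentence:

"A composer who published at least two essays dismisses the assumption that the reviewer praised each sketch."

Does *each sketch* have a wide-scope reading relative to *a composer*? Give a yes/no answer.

No

*each sketch* sits inside the complex NP *the assumption that the reviewer praised each sketch*.
A that-clause complement to a noun is an island; QR cannot cross the NP boundary.
*each sketch* > *a composer* would require crossing that boundary, which is illicit.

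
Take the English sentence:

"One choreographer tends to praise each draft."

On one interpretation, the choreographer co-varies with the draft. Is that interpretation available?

Yes

The described interpretation is the *each draft* > *one choreographer* scoping.
*each draft* is the object of the infinitival complement of a raising predicate; raising infinitives are transparent for QR, so the two DPs are in effect clausemates.
Ordinary QR to a clause-peripheral position gives the wide-scope LF for the lower DP.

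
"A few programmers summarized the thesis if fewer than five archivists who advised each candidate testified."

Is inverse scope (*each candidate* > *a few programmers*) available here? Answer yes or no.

*each candidate* occurs within the relative clause *who advised each candidate*, which is itself inside the adjunct *if fewer than five archivists who advised each candidate testified*.
Nested islands: the RC island is itself inside an adjunct island, so wide scope is doubly excluded.
*each candidate* is confined to the island and cannot take scope over *a few programmers*.

No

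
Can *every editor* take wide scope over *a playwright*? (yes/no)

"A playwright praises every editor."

*a playwright* and *every editor* are co-arguments of the matrix verb, with nothing but a clause-internal boundary between them.
Clause-internal QR can adjoin the lower DP above the subject, yielding the inverse reading.
The sentence is scopally ambiguous between *a playwright* > *every editor* and *every editor* > *a playwright*.

Yes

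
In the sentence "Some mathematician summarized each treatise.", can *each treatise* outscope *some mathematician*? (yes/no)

Yes

*each treatise* is the matrix object and *some mathematician* the matrix subject; the two are clausemates.
Since no island is crossed, the inverse ordering is licensed alongside surface scope.
Both orderings are possible: *some mathematician* > *each treatise* and *each treatise* > *some mathematician*.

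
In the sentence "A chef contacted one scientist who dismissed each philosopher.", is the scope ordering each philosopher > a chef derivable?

No

The target quantifier *each philosopher* is part of the relative clause *who dismissed each philosopher* modifying *one scientist*.
Relative clauses block scope extraction: QR cannot target a position outside the modified NP.
There is no licit LF on which *each philosopher* c-commands *a chef*.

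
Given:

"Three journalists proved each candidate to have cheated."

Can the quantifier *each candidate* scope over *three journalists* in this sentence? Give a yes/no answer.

*each candidate* is an ECM subject; ECM complements are not islands, and the embedded quantifier may take matrix scope.
With no island boundary between them, the object can take inverse scope over the subject via ordinary QR within the clause.
So *each candidate* > *three journalists* is among the available readings.

Yes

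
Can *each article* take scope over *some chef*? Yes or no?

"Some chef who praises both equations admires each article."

The RC *who praises both equations* is an island, but *each article* is not inside it — it is the matrix object, a clausemate of *some chef*.
With no island boundary between them, the object can take inverse scope over the subject via ordinary QR within the clause.
Both orderings are possible: *some chef* > *each article* and *each article* > *some chef*.

Yes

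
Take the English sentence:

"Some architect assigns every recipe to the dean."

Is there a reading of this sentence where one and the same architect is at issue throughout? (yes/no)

Yes

The paraphrase describes the scope ordering *some architect* > *every recipe*.
Nothing needs to raise for *some architect* > *every recipe*, so no island constraint is at stake.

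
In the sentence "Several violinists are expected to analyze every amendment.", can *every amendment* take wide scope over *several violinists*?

Infinitival complements of raising predicates do not block QR; *every amendment* and *several violinists* are effectively clausemates.
Since no island is crossed, the inverse ordering is licensed alongside surface scope.
The sentence is scopally ambiguous between *several violinists* > *every amendment* and *every amendment* > *several violinists*.

Yes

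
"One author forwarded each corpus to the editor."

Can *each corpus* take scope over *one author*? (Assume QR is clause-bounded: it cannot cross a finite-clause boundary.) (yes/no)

Yes

Both DPs are arguments of the same predicate; there is no clause or island boundary between them.
No island intervenes, so both surface and inverse scope are derivable.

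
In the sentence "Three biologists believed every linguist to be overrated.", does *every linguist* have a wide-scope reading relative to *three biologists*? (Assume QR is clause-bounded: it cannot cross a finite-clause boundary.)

Yes

*every linguist* is an ECM subject; ECM complements are not islands, and the embedded quantifier may take matrix scope.
Ordinary QR to a clause-peripheral position gives the wide-scope LF for the lower DP.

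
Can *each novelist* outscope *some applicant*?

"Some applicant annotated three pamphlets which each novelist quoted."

Structurally, *each novelist* is inside the relative clause *which each novelist quoted* modifying *three pamphlets*.
Quantifiers inside a relative clause are trapped there; the RC boundary blocks QR.
*each novelist* > *some applicant* would require crossing that boundary, which is illicit.
(Only the surface reading survives: one fixed applicant with respect to all the relevant novelists.)

No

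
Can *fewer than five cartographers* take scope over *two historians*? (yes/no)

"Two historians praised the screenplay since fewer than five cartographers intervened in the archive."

*fewer than five cartographers* occurs within the adjunct clause *since fewer than five cartographers intervened in the archive*.
The adjunct-island constraint bars QR out of an adverbial clause.
There is no licit LF on which *fewer than five cartographers* c-commands *two historians*.

No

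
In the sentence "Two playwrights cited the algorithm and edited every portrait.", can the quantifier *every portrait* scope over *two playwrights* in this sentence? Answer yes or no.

No

*every portrait* sits inside one conjunct of the coordinate structure (*edited every portrait*).
QR out of a conjunct would have to apply non-ATB, which the CSC forbids.
*every portrait* is confined to the island and cannot take scope over *two playwrights*.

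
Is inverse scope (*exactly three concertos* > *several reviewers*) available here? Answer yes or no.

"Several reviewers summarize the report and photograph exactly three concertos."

Structurally, *exactly three concertos* is inside one conjunct of the coordinate structure (*photograph exactly three concertos*).
QR out of a conjunct would have to apply non-ATB, which the CSC forbids.
So *exactly three concertos* cannot raise to a position above *several reviewers*.

No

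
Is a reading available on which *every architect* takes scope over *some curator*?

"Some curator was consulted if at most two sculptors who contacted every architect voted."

No

The target quantifier *every architect* is part of the relative clause *who contacted every architect*, which is itself inside the adjunct *if at most two sculptors who contacted every architect voted*.
Nested islands: the RC island is itself inside an adjunct island, so wide scope is doubly excluded.
So *every architect* cannot raise to a position above *some curator*.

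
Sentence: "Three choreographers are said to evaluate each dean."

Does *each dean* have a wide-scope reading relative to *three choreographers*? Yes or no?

Infinitival complements of raising predicates do not block QR; *each dean* and *three choreographers* are effectively clausemates.
Ordinary QR to a clause-peripheral position gives the wide-scope LF for the lower DP.

Yes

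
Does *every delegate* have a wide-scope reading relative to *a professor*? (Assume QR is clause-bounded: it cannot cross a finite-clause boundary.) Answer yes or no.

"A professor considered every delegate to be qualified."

Yes

*every delegate* is an ECM subject; ECM complements are not islands, and the embedded quantifier may take matrix scope.
QR within a single clause is free, so the lower quantifier may take scope over the higher one.
So *every delegate* > *a professor* is among the available readings.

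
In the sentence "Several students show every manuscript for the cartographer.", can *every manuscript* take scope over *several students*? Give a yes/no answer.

Yes

Both DPs are arguments of the same predicate; there is no clause or island boundary between them.
QR within a single clause is free, so the lower quantifier may take scope over the higher one.
So *every manuscript* > *several students* is among the available readings.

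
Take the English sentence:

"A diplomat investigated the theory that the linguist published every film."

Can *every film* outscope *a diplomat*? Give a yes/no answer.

The DP *every film* is contained in the complex NP *the theory that the linguist published every film*.
Since the clause is the complement of a nominal head, the CNPC blocks scope extraction.
So the wide-scope reading for *every film* is blocked.
(Only the surface reading survives: one fixed diplomat with respect to all the relevant films.)

No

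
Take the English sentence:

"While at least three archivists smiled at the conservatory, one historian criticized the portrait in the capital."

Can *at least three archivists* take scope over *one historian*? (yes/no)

*at least three archivists* is embedded in the adjunct clause *while at least three archivists smiled at the conservatory*.
Adjuncts are opaque for quantifier raising; a quantifier in an adjunct stays inside it.
So *at least three archivists* cannot raise to a position above *one historian*.

No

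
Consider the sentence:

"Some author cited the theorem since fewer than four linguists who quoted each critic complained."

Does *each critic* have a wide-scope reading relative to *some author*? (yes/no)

*each critic* is embedded in the relative clause *who quoted each critic*, which is itself inside the adjunct *since fewer than four linguists who quoted each critic complained*.
Both the relative clause and the enclosing adjunct are scope islands; QR cannot cross either.
*each critic* > *some author* would require crossing that boundary, which is illicit.
(Only the surface reading survives: one fixed author with respect to all the relevant critics.)

No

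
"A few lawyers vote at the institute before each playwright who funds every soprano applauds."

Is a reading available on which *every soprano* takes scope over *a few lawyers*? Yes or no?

*every soprano* sits inside the relative clause *who funds every soprano*, which is itself inside the adjunct *before each playwright who funds every soprano applauds*.
Both the relative clause and the enclosing adjunct are scope islands; QR cannot cross either.
So the wide-scope reading for *every soprano* is blocked.

No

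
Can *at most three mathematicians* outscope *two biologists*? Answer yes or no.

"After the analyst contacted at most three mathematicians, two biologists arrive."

*at most three mathematicians* sits inside the adjunct clause *after the analyst contacted at most three mathematicians*.
Scope out of an adjunct clause is unavailable: QR respects the adjunct-island constraint.
The ordering *at most three mathematicians* > *two biologists* is therefore underivable.

No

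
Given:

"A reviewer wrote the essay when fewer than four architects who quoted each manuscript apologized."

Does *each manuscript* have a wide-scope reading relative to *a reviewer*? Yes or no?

The target quantifier *each manuscript* is part of the relative clause *who quoted each manuscript*, which is itself inside the adjunct *when fewer than four architects who quoted each manuscript apologized*.
Both the relative clause and the enclosing adjunct are scope islands; QR cannot cross either.
So *each manuscript* cannot raise to a position above *a reviewer*.

No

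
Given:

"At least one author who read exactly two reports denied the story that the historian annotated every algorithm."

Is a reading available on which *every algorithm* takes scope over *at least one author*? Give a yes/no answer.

No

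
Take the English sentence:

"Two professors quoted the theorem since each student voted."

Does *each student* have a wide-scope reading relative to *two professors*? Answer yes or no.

The target quantifier *each student* is part of the adjunct clause *since each student voted*.
The adjunct-island constraint bars QR out of an adverbial clause.
So the wide-scope reading for *each student* is blocked.

No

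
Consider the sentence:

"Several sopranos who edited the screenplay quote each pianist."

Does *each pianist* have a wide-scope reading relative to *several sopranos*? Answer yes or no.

Yes

The relative clause *who edited the screenplay* modifies *several sopranos*, but *each pianist* is not inside that relative clause — it is an argument of the matrix verb.
Ordinary QR to a clause-peripheral position gives the wide-scope LF for the lower DP.
Both orderings are possible: *several sopranos* > *each pianist* and *each pianist* > *several sopranos*.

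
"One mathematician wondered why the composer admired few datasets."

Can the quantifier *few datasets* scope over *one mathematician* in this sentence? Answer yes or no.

No

*few datasets* occurs within the embedded question *why the composer admired few datasets*.
Embedded questions are wh-islands: a quantifier inside an indirect question cannot QR into the matrix clause.
*few datasets* > *one mathematician* would require crossing that boundary, which is illicit.
(Only the surface reading survives: one fixed mathematician with respect to all the relevant datasets.)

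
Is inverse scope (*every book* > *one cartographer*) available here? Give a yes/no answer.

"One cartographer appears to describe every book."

Yes

*every book* is inside a raising infinitive, which is transparent to QR (no CP barrier), so it behaves as a matrix argument.
Clause-internal QR can adjoin the lower DP above the subject, yielding the inverse reading.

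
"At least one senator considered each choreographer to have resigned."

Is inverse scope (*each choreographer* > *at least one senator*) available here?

Yes

The ECM infinitive is scope-transparent — *each choreographer* is free to raise above *at least one senator*.
No island intervenes, so both surface and inverse scope are derivable.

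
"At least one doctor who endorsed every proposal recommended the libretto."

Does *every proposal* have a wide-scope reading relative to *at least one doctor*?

No

*every proposal* is embedded in the relative clause *who endorsed every proposal*.
A relative clause is a scope island — quantifier raising cannot cross its boundary.
*every proposal* is confined to the island and cannot take scope over *at least one doctor*.
(Only the surface reading survives: one fixed doctor with respect to all the relevant proposals.)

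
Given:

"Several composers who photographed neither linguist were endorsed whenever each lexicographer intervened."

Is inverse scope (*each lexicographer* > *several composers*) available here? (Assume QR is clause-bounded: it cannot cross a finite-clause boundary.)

The target quantifier *each lexicographer* is part of the adjunct clause *whenever each lexicographer intervened*.
Since the clause is an adjunct (not a complement), the Adjunct Condition blocks QR across its edge.
So the wide-scope reading for *each lexicographer* is blocked.

No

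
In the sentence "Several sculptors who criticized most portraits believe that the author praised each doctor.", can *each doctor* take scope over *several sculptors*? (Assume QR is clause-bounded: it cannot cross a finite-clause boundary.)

No

The target quantifier *each doctor* is part of the finite complement clause *that the author praised each doctor*.
Given the clause-boundedness assumption, QR cannot cross the finite CP into the matrix.
*each doctor* > *several sculptors* would require crossing that boundary, which is illicit.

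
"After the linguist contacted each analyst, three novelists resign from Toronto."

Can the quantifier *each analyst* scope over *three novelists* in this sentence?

No

*each analyst* occurs within the adjunct clause *after the linguist contacted each analyst*.
Adjuncts are opaque for quantifier raising; a quantifier in an adjunct stays inside it.
So *each analyst* cannot raise to a position above *three novelists*.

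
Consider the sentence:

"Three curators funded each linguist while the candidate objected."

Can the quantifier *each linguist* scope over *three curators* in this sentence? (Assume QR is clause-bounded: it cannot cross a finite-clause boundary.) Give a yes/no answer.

Yes

Neither queried DP is inside the adjunct, so the adjunct-island constraint does not apply.
Nothing blocks QR of the lower DP to a position above the higher one, so inverse scope is available.
Both orderings are possible: *three curators* > *each linguist* and *each linguist* > *three curators*.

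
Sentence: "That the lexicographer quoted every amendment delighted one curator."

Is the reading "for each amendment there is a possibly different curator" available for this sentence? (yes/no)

No

That reading corresponds to *every amendment* > *one curator*.
The target quantifier *every amendment* is part of the sentential subject *that the lexicographer quoted every amendment*.
The Sentential Subject Constraint rules out raising the quantifier out of the that-clause subject.
There is no licit LF on which *every amendment* c-commands *one curator*.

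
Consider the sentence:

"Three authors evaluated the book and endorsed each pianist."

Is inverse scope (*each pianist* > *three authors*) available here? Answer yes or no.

The DP *each pianist* is contained in one conjunct of the coordinate structure (*endorsed each pianist*).
QR out of a conjunct would have to apply non-ATB, which the CSC forbids.
*each pianist* > *three authors* would require crossing that boundary, which is illicit.

No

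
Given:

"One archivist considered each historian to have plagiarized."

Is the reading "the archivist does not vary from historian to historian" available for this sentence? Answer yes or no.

The paraphrase describes the scope ordering *one archivist* > *each historian*.
Nothing needs to raise for *one archivist* > *each historian*, so no island constraint is at stake.

Yes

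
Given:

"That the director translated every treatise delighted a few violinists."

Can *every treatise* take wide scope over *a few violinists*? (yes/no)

*every treatise* is embedded in the sentential subject *that the director translated every treatise*.
Sentential subjects are islands: a quantifier inside the subject clause cannot raise over the matrix predicate.
The ordering *every treatise* > *a few violinists* is therefore underivable.

No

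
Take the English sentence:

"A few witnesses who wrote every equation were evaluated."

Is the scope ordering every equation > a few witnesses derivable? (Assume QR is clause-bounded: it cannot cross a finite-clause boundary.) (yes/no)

No

The DP *every equation* is contained in the relative clause *who wrote every equation*.
QR out of a relative clause is ruled out by the relative-clause island constraint.
So *every equation* cannot raise to a position above *a few witnesses*.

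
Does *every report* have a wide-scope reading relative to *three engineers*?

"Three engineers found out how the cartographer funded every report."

*every report* sits inside the embedded question *how the cartographer funded every report*.
An indirect question is a wh-island; the filled [Spec,CP] blocks QR across the CP edge.
So *every report* cannot raise to a position above *three engineers*.

No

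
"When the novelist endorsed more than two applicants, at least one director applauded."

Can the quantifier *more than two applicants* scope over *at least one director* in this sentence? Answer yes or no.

*more than two applicants* occurs within the adjunct clause *when the novelist endorsed more than two applicants*.
Adverbial clauses are not L-marked, so they are barriers for QR — the quantifier cannot escape the adjunct.
There is no licit LF on which *more than two applicants* c-commands *at least one director*.

No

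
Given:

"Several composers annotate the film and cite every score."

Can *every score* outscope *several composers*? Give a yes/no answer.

*every score* sits inside one conjunct of the coordinate structure (*cite every score*).
The Coordinate Structure Constraint blocks movement (including QR) out of a single conjunct.
So the wide-scope reading for *every score* is blocked.

No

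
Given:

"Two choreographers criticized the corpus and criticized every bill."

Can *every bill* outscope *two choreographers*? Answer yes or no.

The DP *every bill* is contained in one conjunct of the coordinate structure (*criticized every bill*).
Asymmetric QR out of one conjunct violates the Coordinate Structure Constraint.
There is no licit LF on which *every bill* c-commands *two choreographers*.

No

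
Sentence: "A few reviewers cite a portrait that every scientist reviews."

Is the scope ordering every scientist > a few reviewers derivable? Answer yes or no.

*every scientist* is embedded in the relative clause *that every scientist reviews* modifying *a portrait*.
Relative clauses block scope extraction: QR cannot target a position outside the modified NP.
There is no licit LF on which *every scientist* c-commands *a few reviewers*.

No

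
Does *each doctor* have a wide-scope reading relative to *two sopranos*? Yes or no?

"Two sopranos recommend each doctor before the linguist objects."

Yes

The adjunct island is irrelevant here — *each doctor* and *two sopranos* are both in the matrix clause.
QR within a single clause is free, so the lower quantifier may take scope over the higher one.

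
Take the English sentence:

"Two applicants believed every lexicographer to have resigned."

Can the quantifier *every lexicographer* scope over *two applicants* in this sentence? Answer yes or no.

Yes

ECM infinitives lack a CP barrier, so *every lexicographer* can QR over the matrix subject *two applicants*.
Clause-internal QR can adjoin the lower DP above the subject, yielding the inverse reading.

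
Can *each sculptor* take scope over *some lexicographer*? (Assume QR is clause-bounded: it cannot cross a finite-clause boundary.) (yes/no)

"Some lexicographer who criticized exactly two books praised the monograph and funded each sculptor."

*each sculptor* sits inside one conjunct of the coordinate structure (*funded each sculptor*).
Coordinate structures are islands for non-across-the-board movement, QR included.
So *each sculptor* cannot raise high enough to outscope *some lexicographer*; only the surface ordering *some lexicographer* > *each sculptor* is available.

No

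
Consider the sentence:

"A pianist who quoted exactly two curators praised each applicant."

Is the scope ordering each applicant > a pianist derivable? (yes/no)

Yes

Although the sentence contains a relative clause (*who quoted exactly two curators*), *each applicant* is outside it, in the matrix VP.
No island intervenes, so both surface and inverse scope are derivable.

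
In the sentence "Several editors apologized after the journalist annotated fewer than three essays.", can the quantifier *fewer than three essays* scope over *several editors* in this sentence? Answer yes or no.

*fewer than three essays* sits inside the adjunct clause *after the journalist annotated fewer than three essays*.
Adverbial clauses are not L-marked, so they are barriers for QR — the quantifier cannot escape the adjunct.
So *fewer than three essays* cannot raise high enough to outscope *several editors*; only the surface ordering *several editors* > *fewer than three essays* is available.

No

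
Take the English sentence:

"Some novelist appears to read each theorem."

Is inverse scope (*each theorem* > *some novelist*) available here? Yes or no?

The matrix predicate is a raising verb, whose infinitival complement is not a scope island — *each theorem* can QR into the matrix clause.
No island intervenes, so both surface and inverse scope are derivable.

Yes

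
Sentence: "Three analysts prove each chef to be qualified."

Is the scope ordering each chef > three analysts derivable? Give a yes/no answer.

The ECM infinitive is scope-transparent — *each chef* is free to raise above *three analysts*.
Nothing blocks QR of the lower DP to a position above the higher one, so inverse scope is available.

Yes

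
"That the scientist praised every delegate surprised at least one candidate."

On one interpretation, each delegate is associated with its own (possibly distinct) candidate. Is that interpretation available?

That reading corresponds to *every delegate* > *at least one candidate*.
The target quantifier *every delegate* is part of the sentential subject *that the scientist praised every delegate*.
The Sentential Subject Constraint rules out raising the quantifier out of the that-clause subject.
There is no licit LF on which *every delegate* c-commands *at least one candidate*.

No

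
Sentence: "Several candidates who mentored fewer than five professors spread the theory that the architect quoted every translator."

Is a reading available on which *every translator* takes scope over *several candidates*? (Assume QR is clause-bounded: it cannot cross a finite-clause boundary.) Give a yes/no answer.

No

*every translator* sits inside the complex NP *the theory that the architect quoted every translator*.
Noun-complement clauses are scope islands (the Complex NP Constraint): a quantifier inside one cannot scope into the matrix.
Hence only narrow scope for *every translator* (under *several candidates*) survives.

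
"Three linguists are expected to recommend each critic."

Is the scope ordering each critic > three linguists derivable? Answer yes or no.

*each critic* is inside a raising infinitive, which is transparent to QR (no CP barrier), so it behaves as a matrix argument.
Ordinary QR to a clause-peripheral position gives the wide-scope LF for the lower DP.

Yes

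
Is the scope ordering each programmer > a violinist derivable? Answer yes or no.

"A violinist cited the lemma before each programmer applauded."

The target quantifier *each programmer* is part of the adjunct clause *before each programmer applauded*.
The adjunct-island constraint bars QR out of an adverbial clause.
There is no licit LF on which *each programmer* c-commands *a violinist*.
(Only the surface reading survives: one fixed violinist with respect to all the relevant programmers.)

No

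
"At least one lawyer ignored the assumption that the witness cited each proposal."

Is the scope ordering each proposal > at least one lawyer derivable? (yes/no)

*each proposal* occurs within the complex NP *the assumption that the witness cited each proposal*.
The Complex NP Constraint bars QR out of the complement clause of a noun.
The inverse ordering *each proposal* > *at least one lawyer* is therefore underivable.

No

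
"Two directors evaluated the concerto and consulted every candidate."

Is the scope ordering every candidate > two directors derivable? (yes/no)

*every candidate* sits inside one conjunct of the coordinate structure (*consulted every candidate*).
Asymmetric QR out of one conjunct violates the Coordinate Structure Constraint.
So the wide-scope reading for *every candidate* is blocked.

No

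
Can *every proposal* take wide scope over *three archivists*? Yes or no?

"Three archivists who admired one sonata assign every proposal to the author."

Although the sentence contains a relative clause (*who admired one sonata*), *every proposal* is outside it, in the matrix VP.
Ordinary QR to a clause-peripheral position gives the wide-scope LF for the lower DP.
Both orderings are possible: *three archivists* > *every proposal* and *every proposal* > *three archivists*.

Yes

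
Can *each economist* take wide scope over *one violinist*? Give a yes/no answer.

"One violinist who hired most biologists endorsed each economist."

Yes

The relative clause *who hired most biologists* modifies *one violinist*, but *each economist* is not inside that relative clause — it is an argument of the matrix verb.
No island intervenes, so both surface and inverse scope are derivable.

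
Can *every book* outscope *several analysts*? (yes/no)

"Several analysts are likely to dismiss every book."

Yes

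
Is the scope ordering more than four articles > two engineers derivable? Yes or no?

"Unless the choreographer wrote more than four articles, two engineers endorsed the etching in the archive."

*more than four articles* is embedded in the adjunct clause *unless the choreographer wrote more than four articles*.
Scope out of an adjunct clause is unavailable: QR respects the adjunct-island constraint.
So the wide-scope reading for *more than four articles* is blocked.

No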